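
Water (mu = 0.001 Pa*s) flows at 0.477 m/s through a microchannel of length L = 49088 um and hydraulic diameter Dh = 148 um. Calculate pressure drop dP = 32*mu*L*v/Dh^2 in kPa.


Step 1: Convert to SI: L = 49088e-6 m, Dh = 148e-6 m
Step 2: dP = 32 * 0.001 * 49088e-6 * 0.477 / (148e-6)^2
Step 3: dP = 34207.42 Pa
Step 4: Convert to kPa: dP = 34.21 kPa


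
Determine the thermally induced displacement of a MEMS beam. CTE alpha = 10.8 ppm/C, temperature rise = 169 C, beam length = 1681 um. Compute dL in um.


Step 1: Convert CTE: alpha = 10.8 ppm/C = 10.8e-6 /C
Step 2: dL = 10.8e-6 * 169 * 1681
dL = 3.0682 um


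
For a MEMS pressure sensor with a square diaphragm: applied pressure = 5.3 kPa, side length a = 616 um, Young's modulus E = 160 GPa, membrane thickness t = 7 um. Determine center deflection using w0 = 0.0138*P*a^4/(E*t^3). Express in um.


Step 1: Convert pressure to compatible units (E is in GPa, so P in GPa).
P = 5.3 kPa = 5.3e-6 GPa
Step 2: Compute numerator: 0.0138 * P * a^4.
a^4 = 616^4 = 143986855936
numerator = 0.0138 * 5.3e-6 * 143986855936 = 1.05312e+04
Step 3: Compute denominator: E * t^3 = 160 * 7^3 = 54880
Step 4: w0 = numerator / denominator = 1.05312e+04 / 54880 = 0.1919 um


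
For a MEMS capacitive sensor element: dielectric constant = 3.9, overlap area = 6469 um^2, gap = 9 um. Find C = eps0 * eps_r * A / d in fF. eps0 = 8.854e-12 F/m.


Step 1: Convert area to m^2: A = 6469e-12 m^2
Step 2: Convert gap to m: d = 9e-6 m
Step 3: C = eps0 * eps_r * A / d
C = 8.854e-12 * 3.9 * 6469e-12 / 9e-6
Step 4: Convert to fF (multiply by 1e15).
C = 24.82 fF


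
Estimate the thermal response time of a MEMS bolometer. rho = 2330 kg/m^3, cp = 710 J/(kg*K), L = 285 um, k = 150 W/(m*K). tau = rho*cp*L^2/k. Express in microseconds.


Step 1: Convert L to m: L = 285e-6 m
Step 2: L^2 = (285e-6)^2 = 8.1225e-08 m^2
Step 3: tau = 2330 * 710 * 8.1225e-08 / 150 = 8.9580345e-04 s
Step 4: Convert to microseconds (multiply by 1e6).
tau = 895.803 us


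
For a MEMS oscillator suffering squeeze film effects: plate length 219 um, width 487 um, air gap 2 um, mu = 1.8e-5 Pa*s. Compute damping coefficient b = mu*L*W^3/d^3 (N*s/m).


Step 1: Convert to SI.
L = 219e-6 m, W = 487e-6 m, d = 2e-6 m
Step 2: W^3 = (487e-6)^3 = 1.16e-10 m^3
Step 3: d^3 = (2e-6)^3 = 8.00e-18 m^3
Step 4: b = 1.8e-5 * 219e-6 * 1.16e-10 / 8.00e-18
b = 5.69e-02 N*s/m


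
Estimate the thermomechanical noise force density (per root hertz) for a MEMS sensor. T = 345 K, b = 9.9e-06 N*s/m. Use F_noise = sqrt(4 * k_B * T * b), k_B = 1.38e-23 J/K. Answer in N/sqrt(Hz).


Step 1: Compute 4 * k_B * T * b
= 4 * 1.38e-23 * 345 * 9.9e-06
= 1.8854e-25 N^2/Hz
Step 2: F_noise = sqrt(1.8854e-25)
F_noise = 4.34e-13 N/sqrt(Hz)


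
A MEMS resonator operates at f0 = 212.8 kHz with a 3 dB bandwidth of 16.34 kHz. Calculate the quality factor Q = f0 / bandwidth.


Step 1: Q = f0 / bandwidth
Step 2: Q = 212.8 / 16.34
Q = 13.0


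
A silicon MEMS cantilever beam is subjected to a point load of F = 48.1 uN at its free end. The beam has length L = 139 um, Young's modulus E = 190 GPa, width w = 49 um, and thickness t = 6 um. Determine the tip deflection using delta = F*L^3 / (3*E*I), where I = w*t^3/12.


Step 1: Calculate the second moment of area.
I = w * t^3 / 12 = 49 * 6^3 / 12 = 882.0 um^4
Step 2: Convert E to consistent units (1 GPa = 1000 uN/um^2).
E = 190 GPa = 190000 uN/um^2
Step 3: Calculate tip deflection.
delta = F * L^3 / (3 * E * I)
delta = 48.1 * 139^3 / (3 * 190000 * 882.0)
delta = 0.2569 um


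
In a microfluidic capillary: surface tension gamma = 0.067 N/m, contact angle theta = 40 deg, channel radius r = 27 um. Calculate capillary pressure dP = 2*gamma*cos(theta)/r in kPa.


Step 1: cos(40 deg) = 0.766
Step 2: Convert r to m: r = 27e-6 m
Step 3: dP = 2 * 0.067 * 0.766 / 27e-6 = 3801.6 Pa
Step 4: Convert Pa to kPa (divide by 1000).
dP = 3.8 kPa


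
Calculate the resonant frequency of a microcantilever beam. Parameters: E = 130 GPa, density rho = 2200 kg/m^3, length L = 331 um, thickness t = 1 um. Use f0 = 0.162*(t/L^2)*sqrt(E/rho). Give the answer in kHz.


Step 1: Convert units to SI.
t_SI = 1e-6 m, L_SI = 331e-6 m
Step 2: Calculate sqrt(E/rho).
sqrt(130e9 / 2200) = 7687.06 m/s
Step 3: Compute f0.
f0 = 0.162 * 1e-6 / (331e-6)^2 * 7687.06 = 11366.3 Hz = 11.37 kHz


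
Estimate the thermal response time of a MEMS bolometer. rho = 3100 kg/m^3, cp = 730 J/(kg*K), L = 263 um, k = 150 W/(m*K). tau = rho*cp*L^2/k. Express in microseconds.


Step 1: Convert L to m: L = 263e-6 m
Step 2: L^2 = (263e-6)^2 = 6.9169e-08 m^2
Step 3: tau = 3100 * 730 * 6.9169e-08 / 150 = 1.0435296e-03 s
Step 4: Convert to microseconds (multiply by 1e6).
tau = 1043.53 us


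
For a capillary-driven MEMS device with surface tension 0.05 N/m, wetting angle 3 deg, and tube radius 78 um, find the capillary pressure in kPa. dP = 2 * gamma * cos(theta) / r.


Step 1: cos(3 deg) = 0.9986
Step 2: Convert r to m: r = 78e-6 m
Step 3: dP = 2 * 0.05 * 0.9986 / 78e-6 = 1280.3 Pa
Step 4: Convert Pa to kPa (divide by 1000).
dP = 1.28 kPa


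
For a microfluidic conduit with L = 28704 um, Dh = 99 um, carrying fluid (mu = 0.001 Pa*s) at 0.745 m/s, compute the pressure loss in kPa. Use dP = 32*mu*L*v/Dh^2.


Step 1: Convert to SI: L = 28704e-6 m, Dh = 99e-6 m
Step 2: dP = 32 * 0.001 * 28704e-6 * 0.745 / (99e-6)^2
Step 3: dP = 69819.75 Pa
Step 4: Convert to kPa: dP = 69.82 kPa


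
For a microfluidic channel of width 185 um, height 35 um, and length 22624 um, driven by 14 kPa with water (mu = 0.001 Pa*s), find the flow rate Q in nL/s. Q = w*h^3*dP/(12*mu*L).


Step 1: Convert all dimensions to SI (meters).
w = 185e-6 m, h = 35e-6 m, L = 22624e-6 m, dP = 14e3 Pa
Step 2: Q = w * h^3 * dP / (12 * mu * L)
Q = 185e-6 * (35e-6)^3 * 14e3 / (12 * 0.001 * 22624e-6) = 4.0902821e-10 m^3/s
Step 3: Convert Q from m^3/s to nL/s (1 m^3 = 1e12 nL, so multiply by 1e12).
Q = 409.028 nL/s


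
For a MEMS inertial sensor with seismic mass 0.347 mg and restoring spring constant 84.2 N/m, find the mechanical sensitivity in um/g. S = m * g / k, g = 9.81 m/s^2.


Step 1: Convert mass: m = 0.347 mg = 3.47e-07 kg
Step 2: S = m * g / k = 3.47e-07 * 9.81 / 84.2
Step 3: S = 4.04e-08 m/g
Step 4: Convert to um/g: S = 0.04 um/g


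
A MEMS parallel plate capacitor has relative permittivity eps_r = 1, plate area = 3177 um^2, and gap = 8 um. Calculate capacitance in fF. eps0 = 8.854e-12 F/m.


Step 1: Convert area to m^2: A = 3177e-12 m^2
Step 2: Convert gap to m: d = 8e-6 m
Step 3: C = eps0 * eps_r * A / d
C = 8.854e-12 * 1 * 3177e-12 / 8e-6
Step 4: Convert to fF (multiply by 1e15).
C = 3.52 fF


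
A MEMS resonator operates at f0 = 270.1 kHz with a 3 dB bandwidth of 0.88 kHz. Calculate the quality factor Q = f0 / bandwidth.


Step 1: Q = f0 / bandwidth
Step 2: Q = 270.1 / 0.88
Q = 306.9


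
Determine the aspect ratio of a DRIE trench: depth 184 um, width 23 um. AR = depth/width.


Step 1: AR = depth / width
Step 2: AR = 184 / 23
AR = 8.0


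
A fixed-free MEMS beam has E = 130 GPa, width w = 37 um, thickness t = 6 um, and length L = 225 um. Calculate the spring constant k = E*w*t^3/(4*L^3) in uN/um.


Step 1: Convert E to consistent units (1 GPa = 1000 uN/um^2).
E = 130 GPa = 130000 uN/um^2
Step 2: Compute t^3 = 6^3 = 216
Step 3: Compute L^3 = 225^3 = 11390625
Step 4: k = 130000 * 37 * 216 / (4 * 11390625)
k = 22.803 uN/um


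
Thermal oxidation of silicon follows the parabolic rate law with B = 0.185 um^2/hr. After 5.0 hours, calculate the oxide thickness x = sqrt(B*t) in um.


Step 1: Compute B*t = 0.185 * 5.0 = 0.925
Step 2: x = sqrt(0.925)
x = 0.962 um


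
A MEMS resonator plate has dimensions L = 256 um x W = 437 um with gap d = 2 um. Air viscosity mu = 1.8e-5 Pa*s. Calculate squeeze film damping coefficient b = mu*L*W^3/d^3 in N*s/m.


Step 1: Convert to SI.
L = 256e-6 m, W = 437e-6 m, d = 2e-6 m
Step 2: W^3 = (437e-6)^3 = 8.35e-11 m^3
Step 3: d^3 = (2e-6)^3 = 8.00e-18 m^3
Step 4: b = 1.8e-5 * 256e-6 * 8.35e-11 / 8.00e-18
b = 4.81e-02 N*s/m


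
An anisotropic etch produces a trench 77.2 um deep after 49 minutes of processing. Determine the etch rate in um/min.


Step 1: Etch rate = depth / time
Step 2: rate = 77.2 / 49
rate = 1.576 um/min


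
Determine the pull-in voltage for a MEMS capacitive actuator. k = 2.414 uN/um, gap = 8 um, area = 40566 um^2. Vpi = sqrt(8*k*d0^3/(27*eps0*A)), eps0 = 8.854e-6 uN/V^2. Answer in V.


Step 1: Compute numerator: 8 * k * d0^3 = 8 * 2.414 * 8^3 = 9887.744
Step 2: Compute denominator: 27 * eps0 * A = 27 * 8.854e-6 * 40566 = 9.697627
Step 3: Vpi = sqrt(9887.744 / 9.697627)
Vpi = 31.93 V


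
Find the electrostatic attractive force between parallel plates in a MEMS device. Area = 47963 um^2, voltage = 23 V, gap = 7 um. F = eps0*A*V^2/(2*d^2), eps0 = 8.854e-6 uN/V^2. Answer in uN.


Step 1: Identify parameters.
eps0 = 8.854e-6 uN/V^2, A = 47963 um^2, V = 23 V, d = 7 um
Step 2: Compute V^2 = 23^2 = 529
Step 3: Compute d^2 = 7^2 = 49
Step 4: F = 0.5 * 8.854e-6 * 47963 * 529 / 49
F = 2.292 uN


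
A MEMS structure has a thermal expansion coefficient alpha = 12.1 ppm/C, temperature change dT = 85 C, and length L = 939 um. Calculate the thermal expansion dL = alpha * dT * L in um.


Step 1: Convert CTE: alpha = 12.1 ppm/C = 12.1e-6 /C
Step 2: dL = 12.1e-6 * 85 * 939
dL = 0.9658 um


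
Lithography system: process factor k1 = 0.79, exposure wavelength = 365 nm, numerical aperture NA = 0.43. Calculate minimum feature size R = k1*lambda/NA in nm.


Step 1: Identify values: k1 = 0.79, lambda = 365 nm, NA = 0.43
Step 2: R = k1 * lambda / NA
R = 0.79 * 365 / 0.43
R = 670.6 nm


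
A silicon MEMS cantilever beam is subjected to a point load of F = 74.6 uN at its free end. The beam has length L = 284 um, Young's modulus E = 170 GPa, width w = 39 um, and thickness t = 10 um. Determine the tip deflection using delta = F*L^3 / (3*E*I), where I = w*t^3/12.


Step 1: Calculate the second moment of area.
I = w * t^3 / 12 = 39 * 10^3 / 12 = 3250.0 um^4
Step 2: Convert E to consistent units (1 GPa = 1000 uN/um^2).
E = 170 GPa = 170000 uN/um^2
Step 3: Calculate tip deflection.
delta = F * L^3 / (3 * E * I)
delta = 74.6 * 284^3 / (3 * 170000 * 3250.0)
delta = 1.031 um


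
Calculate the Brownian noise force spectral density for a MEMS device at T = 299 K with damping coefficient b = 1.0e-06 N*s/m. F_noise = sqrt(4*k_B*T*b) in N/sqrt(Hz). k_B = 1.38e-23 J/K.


Step 1: Compute 4 * k_B * T * b
= 4 * 1.38e-23 * 299 * 1.0e-06
= 1.6505e-26 N^2/Hz
Step 2: F_noise = sqrt(1.6505e-26)
F_noise = 1.28e-13 N/sqrt(Hz)


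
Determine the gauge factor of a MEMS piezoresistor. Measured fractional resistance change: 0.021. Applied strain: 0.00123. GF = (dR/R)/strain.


Step 1: Identify values.
dR/R = 0.021, strain = 0.00123
Step 2: GF = (dR/R) / strain = 0.021 / 0.00123
GF = 17.1


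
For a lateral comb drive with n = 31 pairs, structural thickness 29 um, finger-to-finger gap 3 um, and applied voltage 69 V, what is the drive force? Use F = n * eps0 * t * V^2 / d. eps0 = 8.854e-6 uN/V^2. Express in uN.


Step 1: Parameters: n=31, eps0=8.854e-6 uN/V^2, t=29 um, V=69 V, d=3 um
Step 2: V^2 = 4761
Step 3: F = 31 * 8.854e-6 * 29 * 4761 / 3
F = 12.632 uN


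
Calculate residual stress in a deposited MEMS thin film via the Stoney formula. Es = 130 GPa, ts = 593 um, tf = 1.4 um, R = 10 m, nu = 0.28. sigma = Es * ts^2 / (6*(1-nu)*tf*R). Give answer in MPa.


Step 1: Compute numerator: Es * ts^2 = 130 * 593^2 = 45714370 (GPa*um^2)
Step 2: Compute denominator (R in um): 6*(1-nu)*tf*R = 6*0.72*1.4*10e6 = 60480000.0 (um^2)
Step 3: sigma (GPa) = 45714370 / 60480000.0 = 7.55859e-01 GPa
Step 4: Convert to MPa (x1000): sigma = 755.9 MPa


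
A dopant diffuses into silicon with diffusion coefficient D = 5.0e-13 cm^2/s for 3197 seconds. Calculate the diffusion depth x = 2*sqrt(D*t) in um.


Step 1: Compute D*t = 5.0e-13 * 3197 = 1.5985e-09 cm^2
Step 2: sqrt(D*t) = 4e-05 cm
Step 3: x = 2 * 4e-05 cm = 8e-05 cm
Step 4: Convert to um (1 cm = 1e4 um): x = 0.8 um


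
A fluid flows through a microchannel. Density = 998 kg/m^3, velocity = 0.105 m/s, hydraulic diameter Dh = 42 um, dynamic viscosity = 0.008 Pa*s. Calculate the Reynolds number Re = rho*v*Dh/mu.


Step 1: Convert Dh to meters: Dh = 42e-6 m
Step 2: Re = rho * v * Dh / mu
Re = 998 * 0.105 * 42e-6 / 0.008
Re = 0.55


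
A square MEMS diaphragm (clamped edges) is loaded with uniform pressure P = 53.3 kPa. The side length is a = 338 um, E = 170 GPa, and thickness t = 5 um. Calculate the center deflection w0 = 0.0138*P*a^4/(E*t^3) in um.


Step 1: Convert pressure to compatible units (E is in GPa, so P in GPa).
P = 53.3 kPa = 53.3e-6 GPa
Step 2: Compute numerator: 0.0138 * P * a^4.
a^4 = 338^4 = 13051691536
numerator = 0.0138 * 53.3e-6 * 13051691536 = 9.60004e+03
Step 3: Compute denominator: E * t^3 = 170 * 5^3 = 21250
Step 4: w0 = numerator / denominator = 9.60004e+03 / 21250 = 0.4518 um


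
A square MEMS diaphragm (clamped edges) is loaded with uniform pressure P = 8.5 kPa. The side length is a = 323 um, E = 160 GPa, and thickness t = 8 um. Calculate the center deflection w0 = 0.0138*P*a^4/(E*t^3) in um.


Step 1: Convert pressure to compatible units (E is in GPa, so P in GPa).
P = 8.5 kPa = 8.5e-6 GPa
Step 2: Compute numerator: 0.0138 * P * a^4.
a^4 = 323^4 = 10884540241
numerator = 0.0138 * 8.5e-6 * 10884540241 = 1.2768e+03
Step 3: Compute denominator: E * t^3 = 160 * 8^3 = 81920
Step 4: w0 = numerator / denominator = 1.2768e+03 / 81920 = 0.0156 um


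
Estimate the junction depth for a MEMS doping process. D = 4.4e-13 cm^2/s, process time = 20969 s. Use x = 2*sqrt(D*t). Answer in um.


Step 1: Compute D*t = 4.4e-13 * 20969 = 9.22636e-09 cm^2
Step 2: sqrt(D*t) = 9.60539e-05 cm
Step 3: x = 2 * 9.60539e-05 cm = 1.921078e-04 cm
Step 4: Convert to um (1 cm = 1e4 um): x = 1.921 um


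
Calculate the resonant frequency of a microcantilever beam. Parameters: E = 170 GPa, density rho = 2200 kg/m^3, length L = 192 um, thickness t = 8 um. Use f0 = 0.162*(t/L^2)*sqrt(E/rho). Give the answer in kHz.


Step 1: Convert units to SI.
t_SI = 8e-6 m, L_SI = 192e-6 m
Step 2: Calculate sqrt(E/rho).
sqrt(170e9 / 2200) = 8790.49 m/s
Step 3: Compute f0.
f0 = 0.162 * 8e-6 / (192e-6)^2 * 8790.49 = 309040.7 Hz = 309.04 kHz


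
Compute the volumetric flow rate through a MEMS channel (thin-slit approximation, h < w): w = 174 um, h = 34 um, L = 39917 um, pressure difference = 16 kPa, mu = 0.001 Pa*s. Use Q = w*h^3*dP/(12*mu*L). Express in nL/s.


Step 1: Convert all dimensions to SI (meters).
w = 174e-6 m, h = 34e-6 m, L = 39917e-6 m, dP = 16e3 Pa
Step 2: Q = w * h^3 * dP / (12 * mu * L)
Q = 174e-6 * (34e-6)^3 * 16e3 / (12 * 0.001 * 39917e-6) = 2.2843721e-10 m^3/s
Step 3: Convert Q from m^3/s to nL/s (1 m^3 = 1e12 nL, so multiply by 1e12).
Q = 228.437 nL/s


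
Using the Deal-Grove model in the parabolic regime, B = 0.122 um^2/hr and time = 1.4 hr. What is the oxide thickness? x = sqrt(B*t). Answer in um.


Step 1: Compute B*t = 0.122 * 1.4 = 0.1708
Step 2: x = sqrt(0.1708)
x = 0.413 um


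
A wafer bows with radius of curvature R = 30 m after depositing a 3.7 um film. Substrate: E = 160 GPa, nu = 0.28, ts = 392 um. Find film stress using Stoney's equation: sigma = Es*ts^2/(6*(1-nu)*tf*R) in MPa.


Step 1: Compute numerator: Es * ts^2 = 160 * 392^2 = 24586240 (GPa*um^2)
Step 2: Compute denominator (R in um): 6*(1-nu)*tf*R = 6*0.72*3.7*30e6 = 479520000.0 (um^2)
Step 3: sigma (GPa) = 24586240 / 479520000.0 = 5.1273e-02 GPa
Step 4: Convert to MPa (x1000): sigma = 51.3 MPa


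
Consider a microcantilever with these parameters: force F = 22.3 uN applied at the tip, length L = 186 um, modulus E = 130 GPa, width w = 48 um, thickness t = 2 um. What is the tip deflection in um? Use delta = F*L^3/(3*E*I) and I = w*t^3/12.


Step 1: Calculate the second moment of area.
I = w * t^3 / 12 = 48 * 2^3 / 12 = 32.0 um^4
Step 2: Convert E to consistent units (1 GPa = 1000 uN/um^2).
E = 130 GPa = 130000 uN/um^2
Step 3: Calculate tip deflection.
delta = F * L^3 / (3 * E * I)
delta = 22.3 * 186^3 / (3 * 130000 * 32.0)
delta = 11.4982 um


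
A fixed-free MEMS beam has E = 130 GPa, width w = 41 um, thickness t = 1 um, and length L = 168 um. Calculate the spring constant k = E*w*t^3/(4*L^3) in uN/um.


Step 1: Convert E to consistent units (1 GPa = 1000 uN/um^2).
E = 130 GPa = 130000 uN/um^2
Step 2: Compute t^3 = 1^3 = 1
Step 3: Compute L^3 = 168^3 = 4741632
Step 4: k = 130000 * 41 * 1 / (4 * 4741632)
k = 0.281 uN/um


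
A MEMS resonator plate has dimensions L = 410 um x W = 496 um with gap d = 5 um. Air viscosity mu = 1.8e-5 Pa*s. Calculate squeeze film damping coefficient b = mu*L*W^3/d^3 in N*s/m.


Step 1: Convert to SI.
L = 410e-6 m, W = 496e-6 m, d = 5e-6 m
Step 2: W^3 = (496e-6)^3 = 1.22e-10 m^3
Step 3: d^3 = (5e-6)^3 = 1.25e-16 m^3
Step 4: b = 1.8e-5 * 410e-6 * 1.22e-10 / 1.25e-16
b = 7.20e-03 N*s/m


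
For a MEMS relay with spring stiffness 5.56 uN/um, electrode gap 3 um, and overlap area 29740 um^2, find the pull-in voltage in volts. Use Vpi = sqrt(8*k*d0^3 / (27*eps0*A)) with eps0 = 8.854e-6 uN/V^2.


Step 1: Compute numerator: 8 * k * d0^3 = 8 * 5.56 * 3^3 = 1200.96
Step 2: Compute denominator: 27 * eps0 * A = 27 * 8.854e-6 * 29740 = 7.109585
Step 3: Vpi = sqrt(1200.96 / 7.109585)
Vpi = 13.0 V


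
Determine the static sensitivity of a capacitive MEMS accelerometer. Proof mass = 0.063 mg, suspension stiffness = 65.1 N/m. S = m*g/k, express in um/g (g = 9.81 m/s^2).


Step 1: Convert mass: m = 0.063 mg = 6.30e-08 kg
Step 2: S = m * g / k = 6.30e-08 * 9.81 / 65.1
Step 3: S = 9.49e-09 m/g
Step 4: Convert to um/g: S = 0.009 um/g


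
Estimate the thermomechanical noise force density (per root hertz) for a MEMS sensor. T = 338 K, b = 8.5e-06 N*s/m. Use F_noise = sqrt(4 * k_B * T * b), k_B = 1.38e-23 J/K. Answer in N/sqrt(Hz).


Step 1: Compute 4 * k_B * T * b
= 4 * 1.38e-23 * 338 * 8.5e-06
= 1.5859e-25 N^2/Hz
Step 2: F_noise = sqrt(1.5859e-25)
F_noise = 3.98e-13 N/sqrt(Hz)


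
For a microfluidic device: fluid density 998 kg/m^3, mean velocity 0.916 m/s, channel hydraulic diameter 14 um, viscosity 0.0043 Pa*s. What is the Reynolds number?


Step 1: Convert Dh to meters: Dh = 14e-6 m
Step 2: Re = rho * v * Dh / mu
Re = 998 * 0.916 * 14e-6 / 0.0043
Re = 2.976


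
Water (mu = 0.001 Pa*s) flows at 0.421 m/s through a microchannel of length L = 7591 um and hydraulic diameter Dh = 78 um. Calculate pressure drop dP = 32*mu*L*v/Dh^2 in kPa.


Step 1: Convert to SI: L = 7591e-6 m, Dh = 78e-6 m
Step 2: dP = 32 * 0.001 * 7591e-6 * 0.421 / (78e-6)^2
Step 3: dP = 16809.00 Pa
Step 4: Convert to kPa: dP = 16.81 kPa


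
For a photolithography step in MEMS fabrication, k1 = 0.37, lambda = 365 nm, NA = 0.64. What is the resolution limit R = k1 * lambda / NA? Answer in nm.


Step 1: Identify values: k1 = 0.37, lambda = 365 nm, NA = 0.64
Step 2: R = k1 * lambda / NA
R = 0.37 * 365 / 0.64
R = 211.0 nm


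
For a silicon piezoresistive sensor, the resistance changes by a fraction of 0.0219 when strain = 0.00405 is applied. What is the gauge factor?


Step 1: Identify values.
dR/R = 0.0219, strain = 0.00405
Step 2: GF = (dR/R) / strain = 0.0219 / 0.00405
GF = 5.4


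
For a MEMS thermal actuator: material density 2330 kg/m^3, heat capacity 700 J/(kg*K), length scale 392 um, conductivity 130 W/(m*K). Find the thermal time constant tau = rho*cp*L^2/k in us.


Step 1: Convert L to m: L = 392e-6 m
Step 2: L^2 = (392e-6)^2 = 1.53664e-07 m^2
Step 3: tau = 2330 * 700 * 1.53664e-07 / 130 = 1.92789218e-03 s
Step 4: Convert to microseconds (multiply by 1e6).
tau = 1927.892 us


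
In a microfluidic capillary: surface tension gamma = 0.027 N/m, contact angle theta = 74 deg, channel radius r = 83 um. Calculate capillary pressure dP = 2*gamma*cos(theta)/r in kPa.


Step 1: cos(74 deg) = 0.2756
Step 2: Convert r to m: r = 83e-6 m
Step 3: dP = 2 * 0.027 * 0.2756 / 83e-6 = 179.3 Pa
Step 4: Convert Pa to kPa (divide by 1000).
dP = 0.18 kPa


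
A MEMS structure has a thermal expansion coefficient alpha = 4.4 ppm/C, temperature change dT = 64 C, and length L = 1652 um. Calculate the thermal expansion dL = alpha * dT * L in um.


Step 1: Convert CTE: alpha = 4.4 ppm/C = 4.4e-6 /C
Step 2: dL = 4.4e-6 * 64 * 1652
dL = 0.4652 um


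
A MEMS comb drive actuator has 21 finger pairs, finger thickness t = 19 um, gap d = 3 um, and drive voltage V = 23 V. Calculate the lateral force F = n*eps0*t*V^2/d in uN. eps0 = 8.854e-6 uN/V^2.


Step 1: Parameters: n=21, eps0=8.854e-6 uN/V^2, t=19 um, V=23 V, d=3 um
Step 2: V^2 = 529
Step 3: F = 21 * 8.854e-6 * 19 * 529 / 3
F = 0.623 uN


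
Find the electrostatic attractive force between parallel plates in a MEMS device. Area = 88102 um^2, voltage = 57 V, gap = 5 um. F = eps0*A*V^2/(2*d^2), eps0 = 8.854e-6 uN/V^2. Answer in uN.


Step 1: Identify parameters.
eps0 = 8.854e-6 uN/V^2, A = 88102 um^2, V = 57 V, d = 5 um
Step 2: Compute V^2 = 57^2 = 3249
Step 3: Compute d^2 = 5^2 = 25
Step 4: F = 0.5 * 8.854e-6 * 88102 * 3249 / 25
F = 50.688 uN


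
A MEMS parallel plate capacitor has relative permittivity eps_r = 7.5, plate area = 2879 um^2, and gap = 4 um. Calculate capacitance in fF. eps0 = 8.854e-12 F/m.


Step 1: Convert area to m^2: A = 2879e-12 m^2
Step 2: Convert gap to m: d = 4e-6 m
Step 3: C = eps0 * eps_r * A / d
C = 8.854e-12 * 7.5 * 2879e-12 / 4e-6
Step 4: Convert to fF (multiply by 1e15).
C = 47.79 fF


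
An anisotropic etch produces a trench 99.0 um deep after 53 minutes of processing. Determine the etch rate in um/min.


Step 1: Etch rate = depth / time
Step 2: rate = 99.0 / 53
rate = 1.868 um/min


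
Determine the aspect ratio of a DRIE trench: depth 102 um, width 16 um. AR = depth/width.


Step 1: AR = depth / width
Step 2: AR = 102 / 16
AR = 6.4


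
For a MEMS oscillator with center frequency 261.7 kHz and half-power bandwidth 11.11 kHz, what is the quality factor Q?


Step 1: Q = f0 / bandwidth
Step 2: Q = 261.7 / 11.11
Q = 23.6


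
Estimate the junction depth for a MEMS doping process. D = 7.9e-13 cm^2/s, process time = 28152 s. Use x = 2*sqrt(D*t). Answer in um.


Step 1: Compute D*t = 7.9e-13 * 28152 = 2.224008e-08 cm^2
Step 2: sqrt(D*t) = 1.49131e-04 cm
Step 3: x = 2 * 1.49131e-04 cm = 2.98262e-04 cm
Step 4: Convert to um (1 cm = 1e4 um): x = 2.983 um


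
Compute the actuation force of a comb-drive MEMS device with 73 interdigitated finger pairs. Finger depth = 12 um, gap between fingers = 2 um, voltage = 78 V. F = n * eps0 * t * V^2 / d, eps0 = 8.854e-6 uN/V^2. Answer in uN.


Step 1: Parameters: n=73, eps0=8.854e-6 uN/V^2, t=12 um, V=78 V, d=2 um
Step 2: V^2 = 6084
Step 3: F = 73 * 8.854e-6 * 12 * 6084 / 2
F = 23.594 uN


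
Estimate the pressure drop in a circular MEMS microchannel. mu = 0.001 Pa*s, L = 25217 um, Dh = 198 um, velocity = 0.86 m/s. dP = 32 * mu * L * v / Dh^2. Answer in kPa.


Step 1: Convert to SI: L = 25217e-6 m, Dh = 198e-6 m
Step 2: dP = 32 * 0.001 * 25217e-6 * 0.86 / (198e-6)^2
Step 3: dP = 17701.56 Pa
Step 4: Convert to kPa: dP = 17.7 kPa


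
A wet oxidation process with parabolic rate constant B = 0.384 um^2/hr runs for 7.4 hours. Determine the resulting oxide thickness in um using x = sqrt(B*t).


Step 1: Compute B*t = 0.384 * 7.4 = 2.8416
Step 2: x = sqrt(2.8416)
x = 1.686 um


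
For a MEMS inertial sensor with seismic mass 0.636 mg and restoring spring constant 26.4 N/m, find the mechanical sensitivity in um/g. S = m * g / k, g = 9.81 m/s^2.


Step 1: Convert mass: m = 0.636 mg = 6.36e-07 kg
Step 2: S = m * g / k = 6.36e-07 * 9.81 / 26.4
Step 3: S = 2.36e-07 m/g
Step 4: Convert to um/g: S = 0.236 um/g


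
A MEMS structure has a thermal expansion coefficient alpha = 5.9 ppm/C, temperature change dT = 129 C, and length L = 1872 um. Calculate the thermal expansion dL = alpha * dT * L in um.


Step 1: Convert CTE: alpha = 5.9 ppm/C = 5.9e-6 /C
Step 2: dL = 5.9e-6 * 129 * 1872
dL = 1.4248 um


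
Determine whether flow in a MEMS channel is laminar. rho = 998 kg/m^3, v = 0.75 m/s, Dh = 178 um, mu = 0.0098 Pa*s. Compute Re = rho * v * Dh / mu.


Step 1: Convert Dh to meters: Dh = 178e-6 m
Step 2: Re = rho * v * Dh / mu
Re = 998 * 0.75 * 178e-6 / 0.0098
Re = 13.595
Since Re = 13.595 is below ~2300, the flow is laminar.


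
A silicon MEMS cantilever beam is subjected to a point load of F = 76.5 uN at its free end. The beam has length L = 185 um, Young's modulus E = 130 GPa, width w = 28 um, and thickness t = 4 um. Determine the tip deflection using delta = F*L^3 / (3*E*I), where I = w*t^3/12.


Step 1: Calculate the second moment of area.
I = w * t^3 / 12 = 28 * 4^3 / 12 = 149.3333 um^4
Step 2: Convert E to consistent units (1 GPa = 1000 uN/um^2).
E = 130 GPa = 130000 uN/um^2
Step 3: Calculate tip deflection.
delta = F * L^3 / (3 * E * I)
delta = 76.5 * 185^3 / (3 * 130000 * 149.3333)
delta = 8.3168 um


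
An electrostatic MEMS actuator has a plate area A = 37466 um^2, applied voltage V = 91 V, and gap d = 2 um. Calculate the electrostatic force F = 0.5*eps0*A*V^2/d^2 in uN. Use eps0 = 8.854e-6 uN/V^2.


Step 1: Identify parameters.
eps0 = 8.854e-6 uN/V^2, A = 37466 um^2, V = 91 V, d = 2 um
Step 2: Compute V^2 = 91^2 = 8281
Step 3: Compute d^2 = 2^2 = 4
Step 4: F = 0.5 * 8.854e-6 * 37466 * 8281 / 4
F = 343.376 uN


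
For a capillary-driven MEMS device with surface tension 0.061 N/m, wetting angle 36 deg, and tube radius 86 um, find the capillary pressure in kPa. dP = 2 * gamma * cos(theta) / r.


Step 1: cos(36 deg) = 0.809
Step 2: Convert r to m: r = 86e-6 m
Step 3: dP = 2 * 0.061 * 0.809 / 86e-6 = 1147.7 Pa
Step 4: Convert Pa to kPa (divide by 1000).
dP = 1.15 kPa


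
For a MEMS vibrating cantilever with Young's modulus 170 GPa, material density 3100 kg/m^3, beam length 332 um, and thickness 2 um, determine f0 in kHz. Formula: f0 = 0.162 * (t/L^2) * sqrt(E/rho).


Step 1: Convert units to SI.
t_SI = 2e-6 m, L_SI = 332e-6 m
Step 2: Calculate sqrt(E/rho).
sqrt(170e9 / 3100) = 7405.32 m/s
Step 3: Compute f0.
f0 = 0.162 * 2e-6 / (332e-6)^2 * 7405.32 = 21767.7 Hz = 21.77 kHz


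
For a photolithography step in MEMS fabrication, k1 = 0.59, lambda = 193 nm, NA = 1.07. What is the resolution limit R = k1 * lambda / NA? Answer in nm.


Step 1: Identify values: k1 = 0.59, lambda = 193 nm, NA = 1.07
Step 2: R = k1 * lambda / NA
R = 0.59 * 193 / 1.07
R = 106.4 nm


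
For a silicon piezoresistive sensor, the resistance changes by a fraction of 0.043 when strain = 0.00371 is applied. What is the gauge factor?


Step 1: Identify values.
dR/R = 0.043, strain = 0.00371
Step 2: GF = (dR/R) / strain = 0.043 / 0.00371
GF = 11.6


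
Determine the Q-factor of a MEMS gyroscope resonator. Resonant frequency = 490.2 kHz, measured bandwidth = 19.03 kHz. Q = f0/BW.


Step 1: Q = f0 / bandwidth
Step 2: Q = 490.2 / 19.03
Q = 25.8


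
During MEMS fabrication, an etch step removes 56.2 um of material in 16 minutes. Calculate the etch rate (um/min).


Step 1: Etch rate = depth / time
Step 2: rate = 56.2 / 16
rate = 3.513 um/min


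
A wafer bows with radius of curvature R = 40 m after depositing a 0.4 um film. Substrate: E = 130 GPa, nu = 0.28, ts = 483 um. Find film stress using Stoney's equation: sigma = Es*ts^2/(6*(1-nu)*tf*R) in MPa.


Step 1: Compute numerator: Es * ts^2 = 130 * 483^2 = 30327570 (GPa*um^2)
Step 2: Compute denominator (R in um): 6*(1-nu)*tf*R = 6*0.72*0.4*40e6 = 69120000.0 (um^2)
Step 3: sigma (GPa) = 30327570 / 69120000.0 = 4.38767e-01 GPa
Step 4: Convert to MPa (x1000): sigma = 438.8 MPa


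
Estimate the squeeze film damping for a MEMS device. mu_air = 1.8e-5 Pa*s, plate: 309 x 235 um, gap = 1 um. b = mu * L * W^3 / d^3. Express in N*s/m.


Step 1: Convert to SI.
L = 309e-6 m, W = 235e-6 m, d = 1e-6 m
Step 2: W^3 = (235e-6)^3 = 1.30e-11 m^3
Step 3: d^3 = (1e-6)^3 = 1.00e-18 m^3
Step 4: b = 1.8e-5 * 309e-6 * 1.30e-11 / 1.00e-18
b = 7.22e-02 N*s/m


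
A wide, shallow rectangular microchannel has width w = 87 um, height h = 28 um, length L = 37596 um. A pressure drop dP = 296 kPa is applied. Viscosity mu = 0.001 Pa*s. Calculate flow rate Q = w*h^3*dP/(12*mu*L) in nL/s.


Step 1: Convert all dimensions to SI (meters).
w = 87e-6 m, h = 28e-6 m, L = 37596e-6 m, dP = 296e3 Pa
Step 2: Q = w * h^3 * dP / (12 * mu * L)
Q = 87e-6 * (28e-6)^3 * 296e3 / (12 * 0.001 * 37596e-6) = 1.25303202e-09 m^3/s
Step 3: Convert Q from m^3/s to nL/s (1 m^3 = 1e12 nL, so multiply by 1e12).
Q = 1253.032 nL/s


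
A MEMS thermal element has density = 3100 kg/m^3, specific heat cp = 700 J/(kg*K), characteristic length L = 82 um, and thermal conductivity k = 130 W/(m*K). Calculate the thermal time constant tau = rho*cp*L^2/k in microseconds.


Step 1: Convert L to m: L = 82e-6 m
Step 2: L^2 = (82e-6)^2 = 6.724e-09 m^2
Step 3: tau = 3100 * 700 * 6.724e-09 / 130 = 1.1223908e-04 s
Step 4: Convert to microseconds (multiply by 1e6).
tau = 112.239 us


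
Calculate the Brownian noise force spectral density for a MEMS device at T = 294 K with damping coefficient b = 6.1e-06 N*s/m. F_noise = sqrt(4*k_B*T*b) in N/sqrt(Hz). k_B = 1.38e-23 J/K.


Step 1: Compute 4 * k_B * T * b
= 4 * 1.38e-23 * 294 * 6.1e-06
= 9.8996e-26 N^2/Hz
Step 2: F_noise = sqrt(9.8996e-26)
F_noise = 3.15e-13 N/sqrt(Hz)


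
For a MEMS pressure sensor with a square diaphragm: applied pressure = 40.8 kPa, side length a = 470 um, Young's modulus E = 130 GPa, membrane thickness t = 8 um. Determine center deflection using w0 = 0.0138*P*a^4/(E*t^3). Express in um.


Step 1: Convert pressure to compatible units (E is in GPa, so P in GPa).
P = 40.8 kPa = 40.8e-6 GPa
Step 2: Compute numerator: 0.0138 * P * a^4.
a^4 = 470^4 = 48796810000
numerator = 0.0138 * 40.8e-6 * 48796810000 = 2.74746e+04
Step 3: Compute denominator: E * t^3 = 130 * 8^3 = 66560
Step 4: w0 = numerator / denominator = 2.74746e+04 / 66560 = 0.4128 um


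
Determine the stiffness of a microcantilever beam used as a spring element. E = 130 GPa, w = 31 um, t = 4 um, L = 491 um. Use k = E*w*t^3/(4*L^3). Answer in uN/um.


Step 1: Convert E to consistent units (1 GPa = 1000 uN/um^2).
E = 130 GPa = 130000 uN/um^2
Step 2: Compute t^3 = 4^3 = 64
Step 3: Compute L^3 = 491^3 = 118370771
Step 4: k = 130000 * 31 * 64 / (4 * 118370771)
k = 0.5447 uN/um


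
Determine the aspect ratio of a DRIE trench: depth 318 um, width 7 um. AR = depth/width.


Step 1: AR = depth / width
Step 2: AR = 318 / 7
AR = 45.4


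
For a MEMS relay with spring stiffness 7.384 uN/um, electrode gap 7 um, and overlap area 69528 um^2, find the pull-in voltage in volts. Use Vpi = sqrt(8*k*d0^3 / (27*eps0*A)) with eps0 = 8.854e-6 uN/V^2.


Step 1: Compute numerator: 8 * k * d0^3 = 8 * 7.384 * 7^3 = 20261.696
Step 2: Compute denominator: 27 * eps0 * A = 27 * 8.854e-6 * 69528 = 16.621225
Step 3: Vpi = sqrt(20261.696 / 16.621225)
Vpi = 34.91 V


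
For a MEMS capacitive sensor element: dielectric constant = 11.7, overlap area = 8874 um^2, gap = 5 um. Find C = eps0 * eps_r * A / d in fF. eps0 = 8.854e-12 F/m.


Step 1: Convert area to m^2: A = 8874e-12 m^2
Step 2: Convert gap to m: d = 5e-6 m
Step 3: C = eps0 * eps_r * A / d
C = 8.854e-12 * 11.7 * 8874e-12 / 5e-6
Step 4: Convert to fF (multiply by 1e15).
C = 183.85 fF


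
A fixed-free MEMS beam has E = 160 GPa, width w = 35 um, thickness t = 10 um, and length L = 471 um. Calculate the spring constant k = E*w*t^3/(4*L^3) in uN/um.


Step 1: Convert E to consistent units (1 GPa = 1000 uN/um^2).
E = 160 GPa = 160000 uN/um^2
Step 2: Compute t^3 = 10^3 = 1000
Step 3: Compute L^3 = 471^3 = 104487111
Step 4: k = 160000 * 35 * 1000 / (4 * 104487111)
k = 13.3988 uN/um


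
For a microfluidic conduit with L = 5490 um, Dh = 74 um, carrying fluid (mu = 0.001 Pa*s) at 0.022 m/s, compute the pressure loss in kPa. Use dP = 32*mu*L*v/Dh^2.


Step 1: Convert to SI: L = 5490e-6 m, Dh = 74e-6 m
Step 2: dP = 32 * 0.001 * 5490e-6 * 0.022 / (74e-6)^2
Step 3: dP = 705.80 Pa
Step 4: Convert to kPa: dP = 0.71 kPa


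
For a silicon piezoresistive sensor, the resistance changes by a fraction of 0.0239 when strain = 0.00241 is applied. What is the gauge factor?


Step 1: Identify values.
dR/R = 0.0239, strain = 0.00241
Step 2: GF = (dR/R) / strain = 0.0239 / 0.00241
GF = 9.9


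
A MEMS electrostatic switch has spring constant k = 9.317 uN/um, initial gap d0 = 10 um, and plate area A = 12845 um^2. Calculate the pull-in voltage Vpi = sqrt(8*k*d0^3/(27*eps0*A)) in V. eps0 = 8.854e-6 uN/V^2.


Step 1: Compute numerator: 8 * k * d0^3 = 8 * 9.317 * 10^3 = 74536.0
Step 2: Compute denominator: 27 * eps0 * A = 27 * 8.854e-6 * 12845 = 3.0707
Step 3: Vpi = sqrt(74536.0 / 3.0707)
Vpi = 155.8 V


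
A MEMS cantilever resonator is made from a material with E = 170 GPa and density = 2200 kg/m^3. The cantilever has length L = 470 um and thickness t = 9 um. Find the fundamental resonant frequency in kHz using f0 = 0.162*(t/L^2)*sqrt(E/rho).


Step 1: Convert units to SI.
t_SI = 9e-6 m, L_SI = 470e-6 m
Step 2: Calculate sqrt(E/rho).
sqrt(170e9 / 2200) = 8790.49 m/s
Step 3: Compute f0.
f0 = 0.162 * 9e-6 / (470e-6)^2 * 8790.49 = 58019.6 Hz = 58.02 kHz


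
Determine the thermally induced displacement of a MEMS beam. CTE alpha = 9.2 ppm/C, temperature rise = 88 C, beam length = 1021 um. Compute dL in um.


Step 1: Convert CTE: alpha = 9.2 ppm/C = 9.2e-6 /C
Step 2: dL = 9.2e-6 * 88 * 1021
dL = 0.8266 um


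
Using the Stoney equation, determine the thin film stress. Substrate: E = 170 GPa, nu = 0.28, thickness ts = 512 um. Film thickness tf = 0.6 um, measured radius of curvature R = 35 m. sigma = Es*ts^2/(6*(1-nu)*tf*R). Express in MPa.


Step 1: Compute numerator: Es * ts^2 = 170 * 512^2 = 44564480 (GPa*um^2)
Step 2: Compute denominator (R in um): 6*(1-nu)*tf*R = 6*0.72*0.6*35e6 = 90720000.0 (um^2)
Step 3: sigma (GPa) = 44564480 / 90720000.0 = 4.91231e-01 GPa
Step 4: Convert to MPa (x1000): sigma = 491.2 MPa


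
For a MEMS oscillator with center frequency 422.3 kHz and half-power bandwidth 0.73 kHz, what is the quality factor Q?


Step 1: Q = f0 / bandwidth
Step 2: Q = 422.3 / 0.73
Q = 578.5


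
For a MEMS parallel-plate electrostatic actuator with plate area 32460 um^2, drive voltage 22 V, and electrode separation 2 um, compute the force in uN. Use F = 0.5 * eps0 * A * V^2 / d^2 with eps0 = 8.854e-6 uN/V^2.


Step 1: Identify parameters.
eps0 = 8.854e-6 uN/V^2, A = 32460 um^2, V = 22 V, d = 2 um
Step 2: Compute V^2 = 22^2 = 484
Step 3: Compute d^2 = 2^2 = 4
Step 4: F = 0.5 * 8.854e-6 * 32460 * 484 / 4
F = 17.388 uN


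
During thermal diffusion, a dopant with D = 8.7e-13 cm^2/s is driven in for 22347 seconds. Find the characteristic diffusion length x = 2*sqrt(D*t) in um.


Step 1: Compute D*t = 8.7e-13 * 22347 = 1.944189e-08 cm^2
Step 2: sqrt(D*t) = 1.39434e-04 cm
Step 3: x = 2 * 1.39434e-04 cm = 2.78868e-04 cm
Step 4: Convert to um (1 cm = 1e4 um): x = 2.789 um


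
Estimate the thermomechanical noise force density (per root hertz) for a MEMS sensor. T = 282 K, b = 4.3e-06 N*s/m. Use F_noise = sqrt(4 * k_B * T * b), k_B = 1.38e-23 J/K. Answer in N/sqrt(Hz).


Step 1: Compute 4 * k_B * T * b
= 4 * 1.38e-23 * 282 * 4.3e-06
= 6.6936e-26 N^2/Hz
Step 2: F_noise = sqrt(6.6936e-26)
F_noise = 2.59e-13 N/sqrt(Hz)


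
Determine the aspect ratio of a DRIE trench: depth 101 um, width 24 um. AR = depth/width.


Step 1: AR = depth / width
Step 2: AR = 101 / 24
AR = 4.2


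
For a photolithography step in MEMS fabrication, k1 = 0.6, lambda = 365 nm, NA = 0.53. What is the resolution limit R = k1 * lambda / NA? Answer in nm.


Step 1: Identify values: k1 = 0.6, lambda = 365 nm, NA = 0.53
Step 2: R = k1 * lambda / NA
R = 0.6 * 365 / 0.53
R = 413.2 nm


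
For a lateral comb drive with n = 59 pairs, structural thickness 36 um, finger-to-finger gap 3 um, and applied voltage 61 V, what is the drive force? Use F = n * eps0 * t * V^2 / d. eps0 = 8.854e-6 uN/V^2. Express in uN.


Step 1: Parameters: n=59, eps0=8.854e-6 uN/V^2, t=36 um, V=61 V, d=3 um
Step 2: V^2 = 3721
Step 3: F = 59 * 8.854e-6 * 36 * 3721 / 3
F = 23.326 uN


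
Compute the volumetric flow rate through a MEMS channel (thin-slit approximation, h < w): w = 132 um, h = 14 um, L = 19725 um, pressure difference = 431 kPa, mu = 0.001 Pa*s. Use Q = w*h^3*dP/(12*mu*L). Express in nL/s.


Step 1: Convert all dimensions to SI (meters).
w = 132e-6 m, h = 14e-6 m, L = 19725e-6 m, dP = 431e3 Pa
Step 2: Q = w * h^3 * dP / (12 * mu * L)
Q = 132e-6 * (14e-6)^3 * 431e3 / (12 * 0.001 * 19725e-6) = 6.5953379e-10 m^3/s
Step 3: Convert Q from m^3/s to nL/s (1 m^3 = 1e12 nL, so multiply by 1e12).
Q = 659.534 nL/s


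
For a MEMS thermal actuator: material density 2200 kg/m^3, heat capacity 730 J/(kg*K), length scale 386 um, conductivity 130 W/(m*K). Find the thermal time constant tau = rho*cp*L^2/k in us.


Step 1: Convert L to m: L = 386e-6 m
Step 2: L^2 = (386e-6)^2 = 1.48996e-07 m^2
Step 3: tau = 2200 * 730 * 1.48996e-07 / 130 = 1.84067366e-03 s
Step 4: Convert to microseconds (multiply by 1e6).
tau = 1840.674 us


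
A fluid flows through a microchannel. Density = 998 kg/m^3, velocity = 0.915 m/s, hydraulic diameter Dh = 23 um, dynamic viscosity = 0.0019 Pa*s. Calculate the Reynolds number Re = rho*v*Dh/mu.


Step 1: Convert Dh to meters: Dh = 23e-6 m
Step 2: Re = rho * v * Dh / mu
Re = 998 * 0.915 * 23e-6 / 0.0019
Re = 11.054


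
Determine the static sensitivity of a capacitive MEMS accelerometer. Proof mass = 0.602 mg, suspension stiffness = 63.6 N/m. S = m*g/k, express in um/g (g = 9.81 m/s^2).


Step 1: Convert mass: m = 0.602 mg = 6.02e-07 kg
Step 2: S = m * g / k = 6.02e-07 * 9.81 / 63.6
Step 3: S = 9.29e-08 m/g
Step 4: Convert to um/g: S = 0.093 um/g


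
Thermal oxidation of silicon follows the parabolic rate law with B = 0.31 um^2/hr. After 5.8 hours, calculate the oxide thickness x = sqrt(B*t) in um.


Step 1: Compute B*t = 0.31 * 5.8 = 1.798
Step 2: x = sqrt(1.798)
x = 1.341 um


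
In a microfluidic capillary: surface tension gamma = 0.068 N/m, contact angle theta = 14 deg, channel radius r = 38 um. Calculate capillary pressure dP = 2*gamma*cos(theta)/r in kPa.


Step 1: cos(14 deg) = 0.9703
Step 2: Convert r to m: r = 38e-6 m
Step 3: dP = 2 * 0.068 * 0.9703 / 38e-6 = 3472.7 Pa
Step 4: Convert Pa to kPa (divide by 1000).
dP = 3.47 kPa


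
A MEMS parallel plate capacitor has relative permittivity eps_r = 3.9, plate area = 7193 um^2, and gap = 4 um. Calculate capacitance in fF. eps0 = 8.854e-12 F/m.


Step 1: Convert area to m^2: A = 7193e-12 m^2
Step 2: Convert gap to m: d = 4e-6 m
Step 3: C = eps0 * eps_r * A / d
C = 8.854e-12 * 3.9 * 7193e-12 / 4e-6
Step 4: Convert to fF (multiply by 1e15).
C = 62.09 fF


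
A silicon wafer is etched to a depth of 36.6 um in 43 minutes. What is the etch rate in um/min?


Step 1: Etch rate = depth / time
Step 2: rate = 36.6 / 43
rate = 0.851 um/min


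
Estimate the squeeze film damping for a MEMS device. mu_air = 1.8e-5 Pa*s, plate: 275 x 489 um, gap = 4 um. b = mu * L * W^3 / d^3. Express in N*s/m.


Step 1: Convert to SI.
L = 275e-6 m, W = 489e-6 m, d = 4e-6 m
Step 2: W^3 = (489e-6)^3 = 1.17e-10 m^3
Step 3: d^3 = (4e-6)^3 = 6.40e-17 m^3
Step 4: b = 1.8e-5 * 275e-6 * 1.17e-10 / 6.40e-17
b = 9.04e-03 N*s/m


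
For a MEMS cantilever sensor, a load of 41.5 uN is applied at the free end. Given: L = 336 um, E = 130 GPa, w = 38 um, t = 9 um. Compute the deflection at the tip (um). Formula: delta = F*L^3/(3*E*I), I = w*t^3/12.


Step 1: Calculate the second moment of area.
I = w * t^3 / 12 = 38 * 9^3 / 12 = 2308.5 um^4
Step 2: Convert E to consistent units (1 GPa = 1000 uN/um^2).
E = 130 GPa = 130000 uN/um^2
Step 3: Calculate tip deflection.
delta = F * L^3 / (3 * E * I)
delta = 41.5 * 336^3 / (3 * 130000 * 2308.5)
delta = 1.7485 um


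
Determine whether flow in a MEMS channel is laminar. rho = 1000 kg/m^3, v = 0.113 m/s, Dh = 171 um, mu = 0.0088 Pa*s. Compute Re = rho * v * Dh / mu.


Step 1: Convert Dh to meters: Dh = 171e-6 m
Step 2: Re = rho * v * Dh / mu
Re = 1000 * 0.113 * 171e-6 / 0.0088
Re = 2.196
Since Re = 2.196 is below ~2300, the flow is laminar.
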